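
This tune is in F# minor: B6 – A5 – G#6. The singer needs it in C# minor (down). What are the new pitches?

From F# down to C# is a perfect fourth; apply that to each pitch.
B6 -> F#6
A5 -> E5
G#6 -> D#6

F#6 E5 D#6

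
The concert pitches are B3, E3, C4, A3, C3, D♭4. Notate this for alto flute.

E4 A3 F4 D4 F3 Gb4

The alto flute sounds a perfect fourth below written, so the written part must be a perfect fourth above concert — transpose each note up.
B3 to E4
E3 to A3
C4 to F4
A3 to D4
C3 to F3
Db4 to Gb4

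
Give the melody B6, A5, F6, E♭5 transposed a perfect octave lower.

B6 -> B5
A5 -> A4
F6 -> F5
Eb5 -> Eb4

B5 A4 F5 Eb4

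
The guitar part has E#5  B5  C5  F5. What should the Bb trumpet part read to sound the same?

F##4 C#5 D4 G4

First find concert pitch: the guitar sounds a perfect octave below written, so E#5 B5 C5 F5 sounds E#4 B4 C4 F4.
Then write for Bb trumpet: it sounds a major second below written, so the part must be a major second above concert.
E#4 → F##4
B4 → C#5
C4 → D4
F4 → G4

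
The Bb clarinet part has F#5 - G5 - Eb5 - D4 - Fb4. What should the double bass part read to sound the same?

E6 F6 Db6 C5 Ebb5

First find concert pitch: the Bb clarinet sounds a major second below written, so F#5 G5 Eb5 D4 Fb4 sounds E5 F5 Db5 C4 Ebb4.
Then write for double bass: it sounds a perfect octave below written, so the part must be a perfect octave above concert.
E5 → E6
F5 → F6
Db5 → Db6
C4 → C5
Ebb4 → Ebb5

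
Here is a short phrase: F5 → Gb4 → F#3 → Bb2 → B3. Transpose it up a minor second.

Gb5 Abb4 G3 Cb3 C4

A minor second up from F5 gives Gb5.
Gb4: a second up reaches A, and 1 semitone makes it Abb4.
A minor second up from F#3 gives G3.
A minor second up from Bb2 gives Cb3.
B3 up a minor second is C4.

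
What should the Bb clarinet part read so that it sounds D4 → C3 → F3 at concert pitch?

Written C4 sounds as Bb3 on the Bb clarinet, so concert pitches are written a major second up.
D4 -> E4
C3 -> D3
F3 -> G3

E4 D3 G3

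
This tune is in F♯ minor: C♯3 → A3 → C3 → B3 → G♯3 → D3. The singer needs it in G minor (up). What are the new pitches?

F♯ minor to G minor up is a minor second, so every note moves up by that interval.
C#3 gives D3
A3 gives Bb3
C3 gives Db3
B3 gives C4
G#3 gives A3
D3 gives Eb3

D3 Bb3 Db3 C4 A3 Eb3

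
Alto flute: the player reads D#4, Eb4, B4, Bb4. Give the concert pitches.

A#3 Bb3 F#4 F4

The alto flute sounds a perfect fourth below written, so transpose each written note down a perfect fourth.
D#4 -> A#3
Eb4 -> Bb3
B4 -> F#4
Bb4 -> F4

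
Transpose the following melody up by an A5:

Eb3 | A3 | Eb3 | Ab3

Eb3 -> B3
A3 -> E#4
Eb3 -> B3
Ab3 -> E4

B3 E#4 B3 E4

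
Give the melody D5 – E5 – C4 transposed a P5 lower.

G4 A4 F3

A perfect fifth down from D5 gives G4.
E5: a fifth down reaches A, and 7 semitones makes it A4.
A perfect fifth down from C4 gives F3.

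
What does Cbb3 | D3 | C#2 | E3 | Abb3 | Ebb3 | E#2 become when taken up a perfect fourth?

Fbb3 G3 F#2 A3 Dbb4 Abb3 A#2

A perfect fourth up from Cbb3 gives Fbb3.
A perfect fourth up from D3 gives G3.
C#2: a fourth up reaches F, and 5 semitones makes it F#2.
A perfect fourth up from E3 gives A3.
Abb3: a fourth up reaches D, and 5 semitones makes it Dbb4.
Ebb3: a fourth up reaches A, and 5 semitones makes it Abb3.
E#2 up a perfect fourth is A#2.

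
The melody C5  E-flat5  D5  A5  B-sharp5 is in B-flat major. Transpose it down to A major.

B4 D5 C#5 G#5 A##5

B-flat major to A major down is a minor second, so every note moves down by that interval.
C5 to B4
Eb5 to D5
D5 to C#5
A5 to G#5
B#5 to A##5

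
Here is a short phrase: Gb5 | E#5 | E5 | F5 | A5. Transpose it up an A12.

D7 B##6 B#6 C#7 E#7

Gb5 -> D7
E#5 -> B##6
E5 -> B#6
F5 -> C#7
A5 -> E#7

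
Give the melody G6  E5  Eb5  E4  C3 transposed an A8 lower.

Gb5 Eb4 Ebb4 Eb3 Cb2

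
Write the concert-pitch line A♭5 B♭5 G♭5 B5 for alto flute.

Db6 Eb6 Cb6 E6

Written C4 sounds as G3 on the alto flute, so concert pitches are written a perfect fourth up.
Ab5 to Db6
Bb5 to Eb6
Gb5 to Cb6
B5 to E6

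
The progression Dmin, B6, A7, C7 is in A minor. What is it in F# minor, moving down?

Bmin G#6 F#7 A7

A minor down to F# minor is a minor third; each chord root moves by that interval while the quality stays the same.
Dmin: root D down a minor third → B, giving Bmin.
B6: root B down a minor third → G#, giving G#6.
A7: root A down a minor third → F#, giving F#7.
C7: root C down a minor third → A, giving A7.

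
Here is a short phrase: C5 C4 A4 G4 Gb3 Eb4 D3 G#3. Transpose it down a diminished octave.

C#4 C#3 A#3 G#3 G2 E3 D#2 G##2

C5 becomes C#4
C4 becomes C#3
A4 becomes A#3
G4 becomes G#3
Gb3 becomes G2
Eb4 becomes E3
D3 becomes D#2
G#3 becomes G##2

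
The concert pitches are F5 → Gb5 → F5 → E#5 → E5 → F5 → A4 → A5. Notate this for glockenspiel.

Written C4 sounds as C6 on the glockenspiel, so concert pitches are written a perfect fifteenth down.
F5 to F3
Gb5 to Gb3
F5 to F3
E#5 to E#3
E5 to E3
F5 to F3
A4 to A2
A5 to A3

F3 Gb3 F3 E#3 E3 F3 A2 A3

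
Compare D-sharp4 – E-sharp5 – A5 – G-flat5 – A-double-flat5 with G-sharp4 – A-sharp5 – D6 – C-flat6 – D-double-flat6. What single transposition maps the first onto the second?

From D#4 to G#4 is 4 letter names — a fourth of some quality.
D#4 to G#4 is 5 semitones, which makes it a perfect fourth; the second version is higher, so the direction is up.
Checking another pair — Abb5 → Dbb6 — gives the same interval.

up a perfect fourth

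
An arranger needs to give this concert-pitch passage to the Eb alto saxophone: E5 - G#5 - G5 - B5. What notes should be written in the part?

Written C4 sounds as Eb3 on the Eb alto saxophone, so concert pitches are written a major sixth up.
E5 becomes C#6
G#5 becomes E#6
G5 becomes E6
B5 becomes G#6

C#6 E#6 E6 G#6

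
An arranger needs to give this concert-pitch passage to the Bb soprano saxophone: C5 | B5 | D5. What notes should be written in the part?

D5 C#6 E5

The Bb soprano saxophone sounds a major second below written, so the written part must be a major second above concert — transpose each note up.
C5 to D5
B5 to C#6
D5 to E5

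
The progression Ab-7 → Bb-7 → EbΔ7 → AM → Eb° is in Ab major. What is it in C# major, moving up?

C#-7 D#-7 G#Δ7 C##M G#°

Ab major up to C# major is an augmented third; each chord root moves by that interval while the quality stays the same.
Ab-7: root Ab up an augmented third → C#, giving C#-7.
Bb-7: root Bb up an augmented third → D#, giving D#-7.
EbΔ7: root Eb up an augmented third → G#, giving G#Δ7.
AM: root A up an augmented third → C##, giving C##M.
Eb°: root Eb up an augmented third → G#, giving G#°.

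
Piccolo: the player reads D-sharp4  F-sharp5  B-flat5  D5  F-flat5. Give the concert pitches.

Written C4 on the piccolo sounds as C5, a perfect octave higher; apply that shift to every note.
D#4 becomes D#5
F#5 becomes F#6
Bb5 becomes Bb6
D5 becomes D6
Fb5 becomes Fb6

D#5 F#6 Bb6 D6 Fb6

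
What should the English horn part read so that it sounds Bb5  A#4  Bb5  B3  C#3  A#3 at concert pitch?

F6 E#5 F6 F#4 G#3 E#4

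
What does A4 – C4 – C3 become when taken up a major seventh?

G#5 B4 B3

A4: a seventh up reaches G, and 11 semitones makes it G#5.
C4 up a major seventh is B4.
C3 up a major seventh is B3.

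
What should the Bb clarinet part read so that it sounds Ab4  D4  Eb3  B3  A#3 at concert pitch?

Bb4 E4 F3 C#4 B#3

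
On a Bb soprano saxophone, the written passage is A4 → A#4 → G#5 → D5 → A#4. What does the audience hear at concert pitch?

G4 G#4 F#5 C5 G#4

The Bb soprano saxophone sounds a major second below written, so transpose each written note down a major second.
A4 to G4
A#4 to G#4
G#5 to F#5
D5 to C5
A#4 to G#4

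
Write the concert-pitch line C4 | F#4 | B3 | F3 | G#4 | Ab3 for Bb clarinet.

Written C4 sounds as Bb3 on the Bb clarinet, so concert pitches are written a major second up.
C4 -> D4
F#4 -> G#4
B3 -> C#4
F3 -> G3
G#4 -> A#4
Ab3 -> Bb3

D4 G#4 C#4 G3 A#4 Bb3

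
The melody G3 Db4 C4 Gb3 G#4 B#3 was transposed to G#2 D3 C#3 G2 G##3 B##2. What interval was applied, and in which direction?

From G3 to G#2 is 8 letter names — an octave of some quality.
G#2 to G3 is 11 semitones, which makes it a diminished octave; the second version is lower, so the direction is down.
Checking another pair — B#3 → B##2 — gives the same interval.

down a diminished octave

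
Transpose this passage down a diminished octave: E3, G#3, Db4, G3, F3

E#2 G##2 D3 G#2 F#2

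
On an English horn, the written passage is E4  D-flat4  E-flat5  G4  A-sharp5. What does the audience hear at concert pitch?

A3 Gb3 Ab4 C4 D#5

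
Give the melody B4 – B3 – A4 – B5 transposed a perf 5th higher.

F#5 F#4 E5 F#6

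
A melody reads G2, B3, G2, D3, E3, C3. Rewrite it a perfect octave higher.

G3 B4 G3 D4 E4 C4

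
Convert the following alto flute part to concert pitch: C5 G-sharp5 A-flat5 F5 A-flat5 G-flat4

G4 D#5 Eb5 C5 Eb5 Db4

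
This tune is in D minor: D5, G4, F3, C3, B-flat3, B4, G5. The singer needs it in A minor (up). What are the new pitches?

A5 D5 C4 G3 F4 F#5 D6

D minor to A minor up is a perfect fifth, so every note moves up by that interval.
D5 to A5
G4 to D5
F3 to C4
C3 to G3
Bb3 to F4
B4 to F#5
G5 to D6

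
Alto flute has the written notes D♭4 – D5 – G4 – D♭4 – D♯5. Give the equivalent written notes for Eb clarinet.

First find concert pitch: the alto flute sounds a perfect fourth below written, so D♭4 D5 G4 D♭4 D♯5 sounds Ab3 A4 D4 Ab3 A#4.
Then write for Eb clarinet: it sounds a minor third above written, so the part must be a minor third below concert.
Ab3 → F3
A4 → F#4
D4 → B3
Ab3 → F3
A#4 → F##4

F3 F#4 B3 F3 F##4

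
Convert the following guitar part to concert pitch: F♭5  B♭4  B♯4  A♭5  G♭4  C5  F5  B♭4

The guitar sounds a perfect octave below written, so transpose each written note down a perfect octave.
Fb5 → Fb4
Bb4 → Bb3
B#4 → B#3
Ab5 → Ab4
Gb4 → Gb3
C5 → C4
F5 → F4
Bb4 → Bb3

Fb4 Bb3 B#3 Ab4 Gb3 C4 F4 Bb3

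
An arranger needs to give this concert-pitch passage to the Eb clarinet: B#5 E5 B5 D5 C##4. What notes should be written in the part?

G##5 C#5 G#5 B4 A##3

The Eb clarinet sounds a minor third above written, so the written part must be a minor third below concert — transpose each note down.
B#5 becomes G##5
E5 becomes C#5
B5 becomes G#5
D5 becomes B4
C##4 becomes A##3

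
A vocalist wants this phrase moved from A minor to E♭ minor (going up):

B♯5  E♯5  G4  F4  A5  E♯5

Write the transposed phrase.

F#6 B5 Db5 Cb5 Eb6 B5

A minor to E♭ minor up is a diminished fifth, so every note moves up by that interval.
B#5 -> F#6
E#5 -> B5
G4 -> Db5
F4 -> Cb5
A5 -> Eb6
E#5 -> B5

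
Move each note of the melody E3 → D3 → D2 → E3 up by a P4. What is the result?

A3 G3 G2 A3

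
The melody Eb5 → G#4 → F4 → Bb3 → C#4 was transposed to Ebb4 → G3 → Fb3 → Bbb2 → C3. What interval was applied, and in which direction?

Take the first pair: Eb5 → Ebb4. E to E spans 8 letter names, so the interval is some kind of octave.
Ebb4 to Eb5 is 13 semitones, which makes it an augmented octave; the second version is lower, so the direction is down.
Checking another pair — C#4 → C3 — gives the same interval.

down an augmented octave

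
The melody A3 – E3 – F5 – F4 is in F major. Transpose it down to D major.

F#3 C#3 D5 D4

F major to D major down is a minor third, so every note moves down by that interval.
A3 becomes F#3
E3 becomes C#3
F5 becomes D5
F4 becomes D4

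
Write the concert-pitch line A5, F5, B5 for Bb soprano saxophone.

The Bb soprano saxophone sounds a major second below written, so the written part must be a major second above concert — transpose each note up.
A5 → B5
F5 → G5
B5 → C#6

B5 G5 C#6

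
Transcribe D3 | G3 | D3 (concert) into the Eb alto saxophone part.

Written C4 sounds as Eb3 on the Eb alto saxophone, so concert pitches are written a major sixth up.
D3 -> B3
G3 -> E4
D3 -> B3

B3 E4 B3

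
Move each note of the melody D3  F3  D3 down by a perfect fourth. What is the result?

D3 gives A2
F3 gives C3
D3 gives A2

A2 C3 A2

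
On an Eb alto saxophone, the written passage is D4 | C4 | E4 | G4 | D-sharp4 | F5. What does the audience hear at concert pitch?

F3 Eb3 G3 Bb3 F#3 Ab4

The Eb alto saxophone sounds a major sixth below written, so transpose each written note down a major sixth.
D4 gives F3
C4 gives Eb3
E4 gives G3
G4 gives Bb3
D#4 gives F#3
F5 gives Ab4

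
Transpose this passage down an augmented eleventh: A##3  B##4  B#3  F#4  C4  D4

E#2 F##3 F#2 C3 Gb2 Ab2

An augmented eleventh down from A##3 gives E#2.
An augmented eleventh down from B##4 gives F##3.
B#3 down an augmented eleventh is F#2.
An augmented eleventh down from F#4 gives C3.
C4 down an augmented eleventh is Gb2.
D4 down an augmented eleventh is Ab2.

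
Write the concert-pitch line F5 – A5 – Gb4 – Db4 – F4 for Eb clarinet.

Written C4 sounds as Eb4 on the Eb clarinet, so concert pitches are written a minor third down.
F5 to D5
A5 to F#5
Gb4 to Eb4
Db4 to Bb3
F4 to D4

D5 F#5 Eb4 Bb3 D4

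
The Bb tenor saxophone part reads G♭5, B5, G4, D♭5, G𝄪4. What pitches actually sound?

Fb4 A4 F3 Cb4 F##3

The Bb tenor saxophone sounds a major ninth below written, so transpose each written note down a major ninth.
Gb5 → Fb4
B5 → A4
G4 → F3
Db5 → Cb4
G##4 → F##3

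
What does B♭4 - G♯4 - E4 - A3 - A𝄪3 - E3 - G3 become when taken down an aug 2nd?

Abb4 F4 Db4 Gb3 G#3 Db3 Fb3

An augmented second down from Bb4 gives Abb4.
G#4: a second down reaches F, and 3 semitones makes it F4.
E4 down an augmented second is Db4.
An augmented second down from A3 gives Gb3.
An augmented second down from A##3 gives G#3.
An augmented second down from E3 gives Db3.
An augmented second down from G3 gives Fb3.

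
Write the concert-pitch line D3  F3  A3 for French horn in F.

A3 C4 E4

Written C4 sounds as F3 on the French horn in F, so concert pitches are written a perfect fifth up.
D3 to A3
F3 to C4
A3 to E4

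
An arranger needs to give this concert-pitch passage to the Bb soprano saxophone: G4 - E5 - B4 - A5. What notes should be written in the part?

The Bb soprano saxophone sounds a major second below written, so the written part must be a major second above concert — transpose each note up.
G4 → A4
E5 → F#5
B4 → C#5
A5 → B5

A4 F#5 C#5 B5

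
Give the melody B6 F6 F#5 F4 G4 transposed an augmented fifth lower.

Eb6 Bbb5 Bb4 Bbb3 Cb4

B6: a fifth down reaches E, and 8 semitones makes it Eb6.
F6: a fifth down reaches B, and 8 semitones makes it Bbb5.
F#5: a fifth down reaches B, and 8 semitones makes it Bb4.
F4: a fifth down reaches B, and 8 semitones makes it Bbb3.
An augmented fifth down from G4 gives Cb4.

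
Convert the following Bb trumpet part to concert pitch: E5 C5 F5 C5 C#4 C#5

The Bb trumpet sounds a major second below written, so transpose each written note down a major second.
E5 gives D5
C5 gives Bb4
F5 gives Eb5
C5 gives Bb4
C#4 gives B3
C#5 gives B4

D5 Bb4 Eb5 Bb4 B3 B4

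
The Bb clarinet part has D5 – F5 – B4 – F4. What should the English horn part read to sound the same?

First find concert pitch: the Bb clarinet sounds a major second below written, so D5 F5 B4 F4 sounds C5 Eb5 A4 Eb4.
Then write for English horn: it sounds a perfect fifth below written, so the part must be a perfect fifth above concert.
C5 → G5
Eb5 → Bb5
A4 → E5
Eb4 → Bb4

G5 Bb5 E5 Bb4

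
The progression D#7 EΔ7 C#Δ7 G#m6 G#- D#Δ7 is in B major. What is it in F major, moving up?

A7 BbΔ7 GΔ7 Dm6 D- AΔ7

B major up to F major is a diminished fifth; each chord root moves by that interval while the quality stays the same.
D#7: root D# up a diminished fifth → A, giving A7.
EΔ7: root E up a diminished fifth → Bb, giving BbΔ7.
C#Δ7: root C# up a diminished fifth → G, giving GΔ7.
G#m6: root G# up a diminished fifth → D, giving Dm6.
G#-: root G# up a diminished fifth → D, giving D-.
D#Δ7: root D# up a diminished fifth → A, giving AΔ7.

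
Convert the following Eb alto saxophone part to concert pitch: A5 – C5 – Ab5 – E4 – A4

The Eb alto saxophone sounds a major sixth below written, so transpose each written note down a major sixth.
A5 becomes C5
C5 becomes Eb4
Ab5 becomes Cb5
E4 becomes G3
A4 becomes C4

C5 Eb4 Cb5 G3 C4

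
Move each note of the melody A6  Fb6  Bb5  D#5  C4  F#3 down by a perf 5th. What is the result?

D6 Bbb5 Eb5 G#4 F3 B2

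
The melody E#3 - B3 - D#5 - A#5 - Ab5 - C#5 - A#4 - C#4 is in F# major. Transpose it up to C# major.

B#3 F#4 A#5 E#6 Eb6 G#5 E#5 G#4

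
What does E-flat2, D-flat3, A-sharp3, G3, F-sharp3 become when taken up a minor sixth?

Cb3 Bbb3 F#4 Eb4 D4

Eb2 → Cb3
Db3 → Bbb3
A#3 → F#4
G3 → Eb4
F#3 → D4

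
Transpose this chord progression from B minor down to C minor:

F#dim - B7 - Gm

B minor down to C minor is a major seventh; each chord root moves by that interval while the quality stays the same.
F#dim: root F# down a major seventh → G, giving Gdim.
B7: root B down a major seventh → C, giving C7.
Gm: root G down a major seventh → Ab, giving Abm.

Gdim C7 Abm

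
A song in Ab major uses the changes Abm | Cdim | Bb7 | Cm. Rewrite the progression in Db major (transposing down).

Dbm Fdim Eb7 Fm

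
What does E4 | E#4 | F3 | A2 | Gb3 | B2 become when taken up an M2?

F#4 F##4 G3 B2 Ab3 C#3

E4 up a major second is F#4.
E#4 up a major second is F##4.
F3 up a major second is G3.
A2 up a major second is B2.
A major second up from Gb3 gives Ab3.
A major second up from B2 gives C#3.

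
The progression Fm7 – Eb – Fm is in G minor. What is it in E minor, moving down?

Dm7 C Dm

G minor down to E minor is a minor third; each chord root moves by that interval while the quality stays the same.
Fm7: root F down a minor third → D, giving Dm7.
Eb: root Eb down a minor third → C, giving C.
Fm: root F down a minor third → D, giving Dm.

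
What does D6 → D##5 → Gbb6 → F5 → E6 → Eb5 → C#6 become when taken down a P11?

A4 A##3 Dbb5 C4 B4 Bb3 G#4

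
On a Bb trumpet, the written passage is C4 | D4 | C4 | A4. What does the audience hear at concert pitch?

Written C4 on the Bb trumpet sounds as Bb3, a major second lower; apply that shift to every note.
C4 -> Bb3
D4 -> C4
C4 -> Bb3
A4 -> G4

Bb3 C4 Bb3 G4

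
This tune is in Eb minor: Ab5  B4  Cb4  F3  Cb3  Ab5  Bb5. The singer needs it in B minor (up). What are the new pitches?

E6 F##5 G4 C#4 G3 E6 F#6

Eb minor to B minor up is an augmented fifth, so every note moves up by that interval.
Ab5 gives E6
B4 gives F##5
Cb4 gives G4
F3 gives C#4
Cb3 gives G3
Ab5 gives E6
Bb5 gives F#6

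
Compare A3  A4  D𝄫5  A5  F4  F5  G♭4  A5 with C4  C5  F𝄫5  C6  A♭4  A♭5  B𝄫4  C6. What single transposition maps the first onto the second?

up a minor third

From A3 to C4 is 3 letter names — a third of some quality.
A3 to C4 is 3 semitones, which makes it a minor third; the second version is higher, so the direction is up.
Checking another pair — A5 → C6 — gives the same interval.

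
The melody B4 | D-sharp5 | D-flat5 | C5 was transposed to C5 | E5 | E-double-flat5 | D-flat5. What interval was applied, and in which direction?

up a minor second

From B4 to C5 is 2 letter names — a second of some quality.
B4 to C5 is 1 semitone, which makes it a minor second; the second version is higher, so the direction is up.
Checking another pair — C5 → Db5 — gives the same interval.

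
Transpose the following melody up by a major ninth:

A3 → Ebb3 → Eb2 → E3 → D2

A3 -> B4
Ebb3 -> Fb4
Eb2 -> F3
E3 -> F#4
D2 -> E3

B4 Fb4 F3 F#4 E3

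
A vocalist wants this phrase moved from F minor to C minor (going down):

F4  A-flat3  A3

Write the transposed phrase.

F minor to C minor down is a perfect fourth, so every note moves down by that interval.
F4 → C4
Ab3 → Eb3
A3 → E3

C4 Eb3 E3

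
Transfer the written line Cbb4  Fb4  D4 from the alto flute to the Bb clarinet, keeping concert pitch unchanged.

First find concert pitch: the alto flute sounds a perfect fourth below written, so Cbb4 Fb4 D4 sounds Gbb3 Cb4 A3.
Then write for Bb clarinet: it sounds a major second below written, so the part must be a major second above concert.
Gbb3 → Abb3
Cb4 → Db4
A3 → B3

Abb3 Db4 B3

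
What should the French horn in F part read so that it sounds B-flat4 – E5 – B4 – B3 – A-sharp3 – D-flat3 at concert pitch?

F5 B5 F#5 F#4 E#4 Ab3

Written C4 sounds as F3 on the French horn in F, so concert pitches are written a perfect fifth up.
Bb4 to F5
E5 to B5
B4 to F#5
B3 to F#4
A#3 to E#4
Db3 to Ab3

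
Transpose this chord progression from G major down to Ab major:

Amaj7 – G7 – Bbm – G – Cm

Bbmaj7 Ab7 Cbm Ab Dbm

G major down to Ab major is a major seventh; each chord root moves by that interval while the quality stays the same.
Amaj7: root A down a major seventh → Bb, giving Bbmaj7.
G7: root G down a major seventh → Ab, giving Ab7.
Bbm: root Bb down a major seventh → Cb, giving Cbm.
G: root G down a major seventh → Ab, giving Ab.
Cm: root C down a major seventh → Db, giving Dbm.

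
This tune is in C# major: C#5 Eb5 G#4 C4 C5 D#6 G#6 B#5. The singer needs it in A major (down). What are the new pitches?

A4 Cb5 E4 Ab3 Ab4 B5 E6 G#5

C# major to A major down is a major third, so every note moves down by that interval.
C#5 -> A4
Eb5 -> Cb5
G#4 -> E4
C4 -> Ab3
C5 -> Ab4
D#6 -> B5
G#6 -> E6
B#5 -> G#5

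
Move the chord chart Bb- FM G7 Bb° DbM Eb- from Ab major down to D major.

Ab major down to D major is a diminished fifth; each chord root moves by that interval while the quality stays the same.
Bb-: root Bb down a diminished fifth → E, giving E-.
FM: root F down a diminished fifth → B, giving BM.
G7: root G down a diminished fifth → C#, giving C#7.
Bb°: root Bb down a diminished fifth → E, giving E°.
DbM: root Db down a diminished fifth → G, giving GM.
Eb-: root Eb down a diminished fifth → A, giving A-.

E- BM C#7 E° GM A-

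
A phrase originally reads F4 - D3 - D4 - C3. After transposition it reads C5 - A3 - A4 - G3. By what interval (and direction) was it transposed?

up a perfect fifth

From F4 to C5 is 5 letter names — a fifth of some quality.
F4 to C5 is 7 semitones, which makes it a perfect fifth; the second version is higher, so the direction is up.
Checking another pair — C3 → G3 — gives the same interval.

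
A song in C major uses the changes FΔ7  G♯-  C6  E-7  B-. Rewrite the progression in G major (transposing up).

CΔ7 D#- G6 B-7 F#-

C major up to G major is a perfect fifth; each chord root moves by that interval while the quality stays the same.
FΔ7: root F up a perfect fifth → C, giving CΔ7.
G♯-: root G♯ up a perfect fifth → D#, giving D#-.
C6: root C up a perfect fifth → G, giving G6.
E-7: root E up a perfect fifth → B, giving B-7.
B-: root B up a perfect fifth → F#, giving F#-.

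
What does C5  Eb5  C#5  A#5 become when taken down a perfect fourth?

G4 Bb4 G#4 E#5

C5 -> G4
Eb5 -> Bb4
C#5 -> G#4
A#5 -> E#5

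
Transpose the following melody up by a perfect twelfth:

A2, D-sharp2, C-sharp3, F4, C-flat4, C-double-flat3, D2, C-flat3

E4 A#3 G#4 C6 Gb5 Gbb4 A3 Gb4

A2 up a perfect twelfth is E4.
D#2: a twelfth up reaches A, and 19 semitones makes it A#3.
C#3 up a perfect twelfth is G#4.
A perfect twelfth up from F4 gives C6.
A perfect twelfth up from Cb4 gives Gb5.
Cbb3 up a perfect twelfth is Gbb4.
D2: a twelfth up reaches A, and 19 semitones makes it A3.
A perfect twelfth up from Cb3 gives Gb4.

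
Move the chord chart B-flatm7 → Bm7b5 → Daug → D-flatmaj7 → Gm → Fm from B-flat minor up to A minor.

Am7 A#m7b5 C#aug Cmaj7 F#m Em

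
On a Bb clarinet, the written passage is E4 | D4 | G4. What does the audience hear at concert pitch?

Written C4 on the Bb clarinet sounds as Bb3, a major second lower; apply that shift to every note.
E4 -> D4
D4 -> C4
G4 -> F4

D4 C4 F4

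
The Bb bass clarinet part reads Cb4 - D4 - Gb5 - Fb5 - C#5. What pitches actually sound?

The Bb bass clarinet sounds a major ninth below written, so transpose each written note down a major ninth.
Cb4 becomes Bbb2
D4 becomes C3
Gb5 becomes Fb4
Fb5 becomes Ebb4
C#5 becomes B3

Bbb2 C3 Fb4 Ebb4 B3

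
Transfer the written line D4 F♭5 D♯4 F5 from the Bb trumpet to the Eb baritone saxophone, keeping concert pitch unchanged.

A5 Cb7 A#5 C7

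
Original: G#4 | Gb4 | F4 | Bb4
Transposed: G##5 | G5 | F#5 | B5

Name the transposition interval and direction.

up an augmented octave

From G#4 to G##5 is 8 letter names — an octave of some quality.
G#4 to G##5 is 13 semitones, which makes it an augmented octave; the second version is higher, so the direction is up.
Checking another pair — Bb4 → B5 — gives the same interval.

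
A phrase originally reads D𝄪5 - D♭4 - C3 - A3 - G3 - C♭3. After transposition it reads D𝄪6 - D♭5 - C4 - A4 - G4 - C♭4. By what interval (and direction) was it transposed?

up a perfect octave

Take the first pair: D##5 → D##6. D to D spans 8 letter names, so the interval is some kind of octave.
D##5 to D##6 is 12 semitones, which makes it a perfect octave; the second version is higher, so the direction is up.
Checking another pair — Cb3 → Cb4 — gives the same interval.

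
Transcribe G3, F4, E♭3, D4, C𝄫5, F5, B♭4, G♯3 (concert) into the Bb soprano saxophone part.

A3 G4 F3 E4 Dbb5 G5 C5 A#3

The Bb soprano saxophone sounds a major second below written, so the written part must be a major second above concert — transpose each note up.
G3 to A3
F4 to G4
Eb3 to F3
D4 to E4
Cbb5 to Dbb5
F5 to G5
Bb4 to C5
G#3 to A#3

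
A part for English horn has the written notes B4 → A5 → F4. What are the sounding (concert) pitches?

The English horn sounds a perfect fifth below written, so transpose each written note down a perfect fifth.
B4 to E4
A5 to D5
F4 to Bb3

E4 D5 Bb3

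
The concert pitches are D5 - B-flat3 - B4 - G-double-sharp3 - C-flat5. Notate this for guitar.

The guitar sounds a perfect octave below written, so the written part must be a perfect octave above concert — transpose each note up.
D5 → D6
Bb3 → Bb4
B4 → B5
G##3 → G##4
Cb5 → Cb6

D6 Bb4 B5 G##4 Cb6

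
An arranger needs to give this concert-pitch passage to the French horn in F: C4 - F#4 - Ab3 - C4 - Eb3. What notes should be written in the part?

Written C4 sounds as F3 on the French horn in F, so concert pitches are written a perfect fifth up.
C4 to G4
F#4 to C#5
Ab3 to Eb4
C4 to G4
Eb3 to Bb3

G4 C#5 Eb4 G4 Bb3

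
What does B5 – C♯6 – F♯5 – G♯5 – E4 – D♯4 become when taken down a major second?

B5 becomes A5
C#6 becomes B5
F#5 becomes E5
G#5 becomes F#5
E4 becomes D4
D#4 becomes C#4

A5 B5 E5 F#5 D4 C#4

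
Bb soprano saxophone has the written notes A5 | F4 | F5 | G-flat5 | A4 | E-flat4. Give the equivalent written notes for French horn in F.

D6 Bb4 Bb5 Cb6 D5 Ab4

First find concert pitch: the Bb soprano saxophone sounds a major second below written, so A5 F4 F5 G-flat5 A4 E-flat4 sounds G5 Eb4 Eb5 Fb5 G4 Db4.
Then write for French horn in F: it sounds a perfect fifth below written, so the part must be a perfect fifth above concert.
G5 → D6
Eb4 → Bb4
Eb5 → Bb5
Fb5 → Cb6
G4 → D5
Db4 → Ab4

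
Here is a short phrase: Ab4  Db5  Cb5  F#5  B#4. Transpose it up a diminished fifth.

Ab4 up a diminished fifth is Ebb5.
Db5 up a diminished fifth is Abb5.
Cb5: a fifth up reaches G, and 6 semitones makes it Gbb5.
A diminished fifth up from F#5 gives C6.
B#4: a fifth up reaches F, and 6 semitones makes it F#5.

Ebb5 Abb5 Gbb5 C6 F#5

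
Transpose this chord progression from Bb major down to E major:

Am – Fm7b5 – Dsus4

D#m Bm7b5 G#sus4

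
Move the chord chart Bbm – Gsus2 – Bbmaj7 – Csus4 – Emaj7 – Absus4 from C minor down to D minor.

Cm Asus2 Cmaj7 Dsus4 F#maj7 Bbsus4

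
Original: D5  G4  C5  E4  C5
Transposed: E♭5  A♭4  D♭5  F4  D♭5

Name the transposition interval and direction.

From D5 to Eb5 is 2 letter names — a second of some quality.
D5 to Eb5 is 1 semitone, which makes it a minor second; the second version is higher, so the direction is up.
Checking another pair — C5 → Db5 — gives the same interval.

up a minor second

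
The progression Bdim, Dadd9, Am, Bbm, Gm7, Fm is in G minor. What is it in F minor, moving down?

Adim Cadd9 Gm Abm Fm7 Ebm

G minor down to F minor is a major second; each chord root moves by that interval while the quality stays the same.
Bdim: root B down a major second → A, giving Adim.
Dadd9: root D down a major second → C, giving Cadd9.
Am: root A down a major second → G, giving Gm.
Bbm: root Bb down a major second → Ab, giving Abm.
Gm7: root G down a major second → F, giving Fm7.
Fm: root F down a major second → Eb, giving Ebm.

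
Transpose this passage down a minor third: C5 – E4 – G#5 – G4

A4 C#4 E#5 E4

A minor third down from C5 gives A4.
A minor third down from E4 gives C#4.
G#5 down a minor third is E#5.
A minor third down from G4 gives E4.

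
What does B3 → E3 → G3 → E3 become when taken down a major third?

G3 C3 Eb3 C3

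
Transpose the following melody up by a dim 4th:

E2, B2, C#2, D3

E2 up a diminished fourth is Ab2.
B2 up a diminished fourth is Eb3.
A diminished fourth up from C#2 gives F2.
D3 up a diminished fourth is Gb3.

Ab2 Eb3 F2 Gb3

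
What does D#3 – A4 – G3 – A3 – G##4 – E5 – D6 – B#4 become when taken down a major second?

C#3 G4 F3 G3 F##4 D5 C6 A#4

A major second down from D#3 gives C#3.
A4: a second down reaches G, and 2 semitones makes it G4.
A major second down from G3 gives F3.
A3 down a major second is G3.
G##4 down a major second is F##4.
A major second down from E5 gives D5.
D6: a second down reaches C, and 2 semitones makes it C6.
A major second down from B#4 gives A#4.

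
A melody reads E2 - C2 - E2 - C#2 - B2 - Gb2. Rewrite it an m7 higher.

D3 Bb2 D3 B2 A3 Fb3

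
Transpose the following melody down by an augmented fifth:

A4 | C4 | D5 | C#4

Db4 Fb3 Gb4 F3

An augmented fifth down from A4 gives Db4.
C4 down an augmented fifth is Fb3.
D5: a fifth down reaches G, and 8 semitones makes it Gb4.
C#4: a fifth down reaches F, and 8 semitones makes it F3.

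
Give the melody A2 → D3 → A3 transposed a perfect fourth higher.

D3 G3 D4

A2: a fourth up reaches D, and 5 semitones makes it D3.
D3 up a perfect fourth is G3.
A3 up a perfect fourth is D4.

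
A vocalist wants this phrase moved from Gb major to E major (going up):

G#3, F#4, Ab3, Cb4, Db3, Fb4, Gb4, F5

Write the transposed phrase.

From Gb up to E is an augmented sixth; apply that to each pitch.
G#3 gives E##4
F#4 gives D##5
Ab3 gives F#4
Cb4 gives A4
Db3 gives B3
Fb4 gives D5
Gb4 gives E5
F5 gives D#6

E##4 D##5 F#4 A4 B3 D5 E5 D#6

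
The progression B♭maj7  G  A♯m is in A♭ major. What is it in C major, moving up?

A♭ major up to C major is a major third; each chord root moves by that interval while the quality stays the same.
B♭maj7: root B♭ up a major third → D, giving Dmaj7.
G: root G up a major third → B, giving B.
A♯m: root A♯ up a major third → C##, giving C##m.

Dmaj7 B C##m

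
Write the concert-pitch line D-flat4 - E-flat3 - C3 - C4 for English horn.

The English horn sounds a perfect fifth below written, so the written part must be a perfect fifth above concert — transpose each note up.
Db4 → Ab4
Eb3 → Bb3
C3 → G3
C4 → G4

Ab4 Bb3 G3 G4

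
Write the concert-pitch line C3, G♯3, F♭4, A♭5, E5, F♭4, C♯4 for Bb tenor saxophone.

D4 A#4 Gb5 Bb6 F#6 Gb5 D#5

Written C4 sounds as Bb2 on the Bb tenor saxophone, so concert pitches are written a major ninth up.
C3 -> D4
G#3 -> A#4
Fb4 -> Gb5
Ab5 -> Bb6
E5 -> F#6
Fb4 -> Gb5
C#4 -> D#5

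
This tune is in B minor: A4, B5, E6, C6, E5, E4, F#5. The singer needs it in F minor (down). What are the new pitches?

Eb4 F5 Bb5 Gb5 Bb4 Bb3 C5

From B down to F is an augmented fourth; apply that to each pitch.
A4 gives Eb4
B5 gives F5
E6 gives Bb5
C6 gives Gb5
E5 gives Bb4
E4 gives Bb3
F#5 gives C5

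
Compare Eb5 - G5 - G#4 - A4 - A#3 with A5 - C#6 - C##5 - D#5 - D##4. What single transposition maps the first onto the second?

up an augmented fourth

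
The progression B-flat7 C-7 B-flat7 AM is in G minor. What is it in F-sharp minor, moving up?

A7 B-7 A7 G#M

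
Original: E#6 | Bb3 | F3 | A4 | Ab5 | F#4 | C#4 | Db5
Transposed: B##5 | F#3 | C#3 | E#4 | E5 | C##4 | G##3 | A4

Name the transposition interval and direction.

down a diminished fourth

From E#6 to B##5 is 4 letter names — a fourth of some quality.
B##5 to E#6 is 4 semitones, which makes it a diminished fourth; the second version is lower, so the direction is down.
Checking another pair — Db5 → A4 — gives the same interval.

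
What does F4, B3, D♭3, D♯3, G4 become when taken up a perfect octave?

F5 B4 Db4 D#4 G5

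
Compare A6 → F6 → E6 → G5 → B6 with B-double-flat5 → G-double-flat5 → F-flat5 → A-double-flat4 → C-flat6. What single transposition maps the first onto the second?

down an augmented seventh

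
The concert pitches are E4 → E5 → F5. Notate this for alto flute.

A4 A5 Bb5

Written C4 sounds as G3 on the alto flute, so concert pitches are written a perfect fourth up.
E4 becomes A4
E5 becomes A5
F5 becomes Bb5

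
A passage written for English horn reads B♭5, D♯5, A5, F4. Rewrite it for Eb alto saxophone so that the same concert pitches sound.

C6 E#5 B5 G4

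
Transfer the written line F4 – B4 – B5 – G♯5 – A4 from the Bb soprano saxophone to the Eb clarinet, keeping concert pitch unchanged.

C4 F#4 F#5 D#5 E4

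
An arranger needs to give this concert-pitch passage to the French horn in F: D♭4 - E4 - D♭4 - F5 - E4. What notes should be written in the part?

Written C4 sounds as F3 on the French horn in F, so concert pitches are written a perfect fifth up.
Db4 gives Ab4
E4 gives B4
Db4 gives Ab4
F5 gives C6
E4 gives B4

Ab4 B4 Ab4 C6 B4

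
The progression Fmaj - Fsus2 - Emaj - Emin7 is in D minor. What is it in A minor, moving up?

Cmaj Csus2 Bmaj Bmin7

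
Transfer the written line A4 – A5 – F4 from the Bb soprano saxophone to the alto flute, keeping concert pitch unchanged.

C5 C6 Ab4

First find concert pitch: the Bb soprano saxophone sounds a major second below written, so A4 A5 F4 sounds G4 G5 Eb4.
Then write for alto flute: it sounds a perfect fourth below written, so the part must be a perfect fourth above concert.
G4 → C5
G5 → C6
Eb4 → Ab4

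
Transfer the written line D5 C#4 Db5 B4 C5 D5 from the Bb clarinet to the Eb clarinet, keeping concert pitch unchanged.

First find concert pitch: the Bb clarinet sounds a major second below written, so D5 C#4 Db5 B4 C5 D5 sounds C5 B3 Cb5 A4 Bb4 C5.
Then write for Eb clarinet: it sounds a minor third above written, so the part must be a minor third below concert.
C5 → A4
B3 → G#3
Cb5 → Ab4
A4 → F#4
Bb4 → G4
C5 → A4

A4 G#3 Ab4 F#4 G4 A4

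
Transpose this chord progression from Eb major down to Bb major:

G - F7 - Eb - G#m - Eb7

D C7 Bb D#m Bb7

Eb major down to Bb major is a perfect fourth; each chord root moves by that interval while the quality stays the same.
G: root G down a perfect fourth → D, giving D.
F7: root F down a perfect fourth → C, giving C7.
Eb: root Eb down a perfect fourth → Bb, giving Bb.
G#m: root G# down a perfect fourth → D#, giving D#m.
Eb7: root Eb down a perfect fourth → Bb, giving Bb7.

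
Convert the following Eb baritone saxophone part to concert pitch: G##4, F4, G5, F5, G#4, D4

The Eb baritone saxophone sounds a major thirteenth below written, so transpose each written note down a major thirteenth.
G##4 becomes B#2
F4 becomes Ab2
G5 becomes Bb3
F5 becomes Ab3
G#4 becomes B2
D4 becomes F2

B#2 Ab2 Bb3 Ab3 B2 F2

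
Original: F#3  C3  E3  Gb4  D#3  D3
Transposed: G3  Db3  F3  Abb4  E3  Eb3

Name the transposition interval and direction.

Take the first pair: F#3 → G3. F to G spans 2 letter names, so the interval is some kind of second.
F#3 to G3 is 1 semitone, which makes it a minor second; the second version is higher, so the direction is up.
Checking another pair — D3 → Eb3 — gives the same interval.

up a minor second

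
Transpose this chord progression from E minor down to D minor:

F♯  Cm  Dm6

E Bbm Cm6

E minor down to D minor is a major second; each chord root moves by that interval while the quality stays the same.
F♯: root F♯ down a major second → E, giving E.
Cm: root C down a major second → Bb, giving Bbm.
Dm6: root D down a major second → C, giving Cm6.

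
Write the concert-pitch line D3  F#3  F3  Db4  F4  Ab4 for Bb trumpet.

E3 G#3 G3 Eb4 G4 Bb4

Written C4 sounds as Bb3 on the Bb trumpet, so concert pitches are written a major second up.
D3 to E3
F#3 to G#3
F3 to G3
Db4 to Eb4
F4 to G4
Ab4 to Bb4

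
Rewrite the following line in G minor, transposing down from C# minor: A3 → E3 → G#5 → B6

Eb3 Bb2 D5 F6

From C# down to G is an augmented fourth; apply that to each pitch.
A3 to Eb3
E3 to Bb2
G#5 to D5
B6 to F6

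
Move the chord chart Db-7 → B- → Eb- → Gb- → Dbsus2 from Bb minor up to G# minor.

Bb minor up to G# minor is an augmented sixth; each chord root moves by that interval while the quality stays the same.
Db-7: root Db up an augmented sixth → B, giving B-7.
B-: root B up an augmented sixth → G##, giving G##-.
Eb-: root Eb up an augmented sixth → C#, giving C#-.
Gb-: root Gb up an augmented sixth → E, giving E-.
Dbsus2: root Db up an augmented sixth → B, giving Bsus2.

B-7 G##- C#- E- Bsus2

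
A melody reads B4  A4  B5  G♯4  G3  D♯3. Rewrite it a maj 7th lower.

B4: a seventh down reaches C, and 11 semitones makes it C4.
A4 down a major seventh is Bb3.
B5: a seventh down reaches C, and 11 semitones makes it C5.
G#4: a seventh down reaches A, and 11 semitones makes it A3.
G3: a seventh down reaches A, and 11 semitones makes it Ab2.
A major seventh down from D#3 gives E2.

C4 Bb3 C5 A3 Ab2 E2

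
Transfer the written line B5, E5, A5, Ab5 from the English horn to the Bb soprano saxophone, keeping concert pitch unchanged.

F#5 B4 E5 Eb5

First find concert pitch: the English horn sounds a perfect fifth below written, so B5 E5 A5 Ab5 sounds E5 A4 D5 Db5.
Then write for Bb soprano saxophone: it sounds a major second below written, so the part must be a major second above concert.
E5 → F#5
A4 → B4
D5 → E5
Db5 → Eb5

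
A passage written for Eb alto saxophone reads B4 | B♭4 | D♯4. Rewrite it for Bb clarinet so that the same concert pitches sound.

E4 Eb4 G#3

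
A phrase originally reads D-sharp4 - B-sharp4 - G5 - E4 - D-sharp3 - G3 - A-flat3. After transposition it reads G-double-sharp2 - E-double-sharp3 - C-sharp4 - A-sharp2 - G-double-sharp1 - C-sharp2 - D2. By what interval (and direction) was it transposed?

Take the first pair: D#4 → G##2. D to G spans 12 letter names, so the interval is some kind of twelfth.
G##2 to D#4 is 18 semitones, which makes it a diminished twelfth; the second version is lower, so the direction is down.
Checking another pair — Ab3 → D2 — gives the same interval.

down a diminished twelfth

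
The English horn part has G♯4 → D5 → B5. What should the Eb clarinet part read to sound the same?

A#3 E4 C#5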